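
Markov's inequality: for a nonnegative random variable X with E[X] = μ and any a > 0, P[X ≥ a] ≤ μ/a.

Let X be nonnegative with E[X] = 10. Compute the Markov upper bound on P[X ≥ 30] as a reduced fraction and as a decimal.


μ = E[X] = 10, a = 30.
Markov: P[X ≥ 30] ≤ μ/a = (10)/30 = 1/3.
Numerically: ≈ 0.333.
(Since a = 30 > μ = 10.000, the bound 1/3 is < 1 and informative.)

P[X ≥ 30] ≤ 1/3 ≈ 0.333.


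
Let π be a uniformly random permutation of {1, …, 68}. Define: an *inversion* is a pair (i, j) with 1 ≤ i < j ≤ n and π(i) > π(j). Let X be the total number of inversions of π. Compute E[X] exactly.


Write X = Σ X_I over the C(68, 2) = 2278 pairs i < j, with X_I the indicator of one inversion.
There are 2278 indicators.
For each fixed pair i < j, the values π(i) and π(j) are two distinct elements of {1, …, 68} in uniformly random order; by symmetry P[π(i) > π(j)] = 1/2.
By linearity: E[X] = 2278 · (1/2) = C(68, 2) · (1/2) = 2278/2 = 1139 ≈ 1139.0000.

E[X] = 1139 = 1139.0000.


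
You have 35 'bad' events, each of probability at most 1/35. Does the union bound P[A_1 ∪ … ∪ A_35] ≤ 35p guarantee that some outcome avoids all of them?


Union bound: P[∪_{i=1}^{35} A_i] ≤ Σ_i P[A_i] ≤ 35·p = 35·(1/35) = 1.
Numerically: 1 ≈ 1.000000.
Is 1 < 1? NO.
Since the bound 1 is ≥ 1, the union bound is uninformative here; it does NOT by itself certify existence.

35·p = 1 ≈ 1.000000; existence NOT certified by the union bound.


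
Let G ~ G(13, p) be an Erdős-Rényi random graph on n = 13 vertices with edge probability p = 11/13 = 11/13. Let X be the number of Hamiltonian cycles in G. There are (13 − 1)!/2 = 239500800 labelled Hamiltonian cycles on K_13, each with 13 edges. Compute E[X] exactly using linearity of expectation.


K_13 has (13 − 1)!/2 = 239500800 labelled Hamiltonian cycles.
For each such Hamiltonian cycle H, let X_H = 1 if all 13 edges of H are present in G. Then P[X_H = 1] = p^{13} = (11/13)^{13} = 34522712143931/302875106592253.
Summing the indicators: E[X] = Σ_H E[X_H] = 239500800 · p^{13} = 239500800 · 34522712143931/302875106592253 = 8268217176641189644800/302875106592253.
Numerically: E[X] ≈ 2.73e+07.

E[X] = 239500800 · (11/13)^{13} = 8268217176641189644800/302875106592253 ≈ 2.73e+07.


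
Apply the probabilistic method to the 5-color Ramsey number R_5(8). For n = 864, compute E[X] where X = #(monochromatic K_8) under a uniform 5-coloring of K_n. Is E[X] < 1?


E[X] = C(864, 8) · 5^{1 − 28} = 7455455062926006708 · 5^{−27} = 7455455062926006708/7450580596923828125.
As a reduced fraction: E[X] = 7455455062926006708/7450580596923828125 ≈ 1.000654.
Is E[X] < 1? NO.
Since E[X] ≥ 1, the first-moment bound is inconclusive at n = 864; it does NOT by itself certify R_5(8) > 864.

E[X] = 7455455062926006708/7450580596923828125 ≈ 1.000654; E[X] ≥ 1; first-moment method inconclusive here.


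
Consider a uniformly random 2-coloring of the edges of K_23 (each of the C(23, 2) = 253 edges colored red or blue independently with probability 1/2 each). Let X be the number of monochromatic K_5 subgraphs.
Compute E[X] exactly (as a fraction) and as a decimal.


Let X = Σ_S X_S over the C(23, 5) = 33649 subsets S of size 5, where X_S = 1 if the K_5 on S is monochromatic.
For a fixed S, the K_5 on S has C(5, 2) = 10 edges. P[all 10 edges red] = (1/2)^10, and likewise for blue, so P[monochromatic] = 2·(1/2)^10 = 2^{1 − 10} = 1/512.
By linearity of expectation: E[X] = C(23, 5) · 2^{1 − 10} = 33649 · 1/512 = 33649/512.
Numerically: E[X] ≈ 65.72070.

E[X] = C(23,5)·2^(1−C(5,2)) = 33649/512 ≈ 65.72070.


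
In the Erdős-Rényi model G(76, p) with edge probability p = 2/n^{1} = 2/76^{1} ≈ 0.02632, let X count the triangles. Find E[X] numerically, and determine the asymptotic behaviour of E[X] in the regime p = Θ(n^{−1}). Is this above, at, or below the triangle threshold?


Number of potential triangles: C(76, 3) = 70300.
Each occurs with probability p³ ≈ (0.02632)³ ≈ 1.822423e-05.
By linearity: E[X] = C(76, 3)·p³ ≈ 70300 · 1.822423e-05 ≈ 1.2812.
Here α = 1, so p = 2/n is exactly at the triangle threshold p ~ 1/n. Asymptotically E[X] → c³/6 = 2³/6 = 4/3 ≈ 1.3333, a bounded constant. In this regime the triangle count is asymptotically Poisson(c³/6).

E[X] ≈ 1.2812; in regime p = Θ(1/n^{1}) E[X] stays bounded (at the triangle threshold p ~ 1/n).


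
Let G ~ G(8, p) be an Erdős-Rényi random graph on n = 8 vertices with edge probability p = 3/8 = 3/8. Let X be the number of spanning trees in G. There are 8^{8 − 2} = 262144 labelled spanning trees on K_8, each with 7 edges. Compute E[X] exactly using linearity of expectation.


K_8 has 8^{8 − 2} = 262144 labelled spanning trees.
For each such spanning tree H, let X_H = 1 if all 7 edges of H are present in G. Then P[X_H = 1] = p^{7} = (3/8)^{7} = 2187/2097152.
Summing the indicators: E[X] = Σ_H E[X_H] = 262144 · p^{7} = 262144 · 2187/2097152 = 2187/8.
Numerically: E[X] ≈ 273.

E[X] = 262144 · (3/8)^{7} = 2187/8 ≈ 273.


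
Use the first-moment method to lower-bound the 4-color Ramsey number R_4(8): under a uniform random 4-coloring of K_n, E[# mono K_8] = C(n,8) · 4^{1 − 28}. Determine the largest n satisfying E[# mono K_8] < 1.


We need C(n, 8) · 4^{1 − 28} < 1, i.e. C(n, 8) < 4^{28 − 1} = 18014398509481984.
Check values of n near the boundary:
  n = 403: C(403, 8) = 16090020602228430; 16090020602228430 < 18014398509481984? YES
  n = 404: C(404, 8) = 16415071523485570; 16415071523485570 < 18014398509481984? YES
  n = 405: C(405, 8) = 16745853821188050; 16745853821188050 < 18014398509481984? YES
  n = 406: C(406, 8) = 17082453897995850; 17082453897995850 < 18014398509481984? YES
  n = 407: C(407, 8) = 17424959239309050; 17424959239309050 < 18014398509481984? YES
  n = 408: C(408, 8) = 17773458424095231; 17773458424095231 < 18014398509481984? YES
  n = 409: C(409, 8) = 18128041135797879; 18128041135797879 < 18014398509481984? NO
  n = 410: C(410, 8) = 18488798173326195; 18488798173326195 < 18014398509481984? NO
  n = 411: C(411, 8) = 18855821462126715; 18855821462126715 < 18014398509481984? NO
The largest n with C(n, 8) < 18014398509481984 is n = 408 (where E[X] = 17773458424095231/18014398509481984 ≈ 0.987). Hence R_4(8) > 408, i.e. R_4(8) ≥ 409.

Largest n = 408; hence R_4(8) > 408.


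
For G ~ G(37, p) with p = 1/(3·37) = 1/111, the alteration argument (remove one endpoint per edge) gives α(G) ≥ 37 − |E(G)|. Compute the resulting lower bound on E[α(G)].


E[|E(G)|] = C(37, 2)·p = 666 · (1/111) = 6.
E[α(G)] ≥ n − E[|E(G)|] = 37 − 6 = 31.
Numerically: ≈ 31.000.
(This is only a lower bound; the true E[α(G)] may be larger.)

E[α(G)] ≥ 31 ≈ 31.000.


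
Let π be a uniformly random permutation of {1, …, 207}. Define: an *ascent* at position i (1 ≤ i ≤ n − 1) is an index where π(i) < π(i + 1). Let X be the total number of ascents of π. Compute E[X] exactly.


Write X = Σ X_I over i = 1, …, 206, with X_I the indicator of one ascent.
There are 206 indicators.
For each fixed i, the pair (π(i), π(i+1)) is a uniformly random ordered pair of distinct values from {1, …, 207}; by symmetry P[π(i) < π(i+1)] = 1/2.
By linearity: E[X] = 206 · (1/2) = (207 − 1) · (1/2) = 103 ≈ 103.000.

E[X] = 103 = 103.000.


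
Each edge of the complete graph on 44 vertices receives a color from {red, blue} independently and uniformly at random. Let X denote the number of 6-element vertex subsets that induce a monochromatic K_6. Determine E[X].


Let X = Σ_S X_S over the C(44, 6) = 7059052 subsets S of size 6, where X_S = 1 if the K_6 on S is monochromatic.
For a fixed S, the K_6 on S has C(6, 2) = 15 edges. P[all 15 edges red] = (1/2)^15, and likewise for blue, so P[monochromatic] = 2·(1/2)^15 = 2^{1 − 15} = 1/16384.
Summing: E[X] = C(44, 6) · 2^{1 − 15} = 7059052 · 1/16384 = 1764763/4096.
Numerically: E[X] ≈ 430.850.

E[X] = C(44,6)·2^(1−C(6,2)) = 1764763/4096 ≈ 430.850.


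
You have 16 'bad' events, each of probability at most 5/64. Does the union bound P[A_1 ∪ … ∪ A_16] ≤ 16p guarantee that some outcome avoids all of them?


Union bound: P[∪_{i=1}^{16} A_i] ≤ Σ_i P[A_i] ≤ 16·p = 16·(5/64) = 5/4.
Numerically: 5/4 ≈ 1.25000.
Is 5/4 < 1? NO.
Since the bound 5/4 is ≥ 1, the union bound is uninformative here; it does NOT by itself certify existence.

16·p = 5/4 ≈ 1.25000; existence NOT certified by the union bound.


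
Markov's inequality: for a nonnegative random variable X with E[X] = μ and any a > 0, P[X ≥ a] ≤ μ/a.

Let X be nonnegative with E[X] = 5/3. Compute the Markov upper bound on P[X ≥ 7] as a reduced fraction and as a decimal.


μ = E[X] = 5/3, a = 7.
Markov: P[X ≥ 7] ≤ μ/a = (5/3)/7 = 5/21.
Numerically: ≈ 0.238.
(Since a = 7 > μ = 1.667, the bound 5/21 is < 1 and informative.)

P[X ≥ 7] ≤ 5/21 ≈ 0.238.


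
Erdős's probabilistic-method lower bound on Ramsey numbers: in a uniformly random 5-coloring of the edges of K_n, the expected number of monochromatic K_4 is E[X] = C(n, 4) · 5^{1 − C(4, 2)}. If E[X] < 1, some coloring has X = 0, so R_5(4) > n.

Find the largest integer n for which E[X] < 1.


We need C(n, 4) · 5^{1 − 6} < 1, i.e. C(n, 4) < 5^{6 − 1} = 3125.
Check values of n near the boundary:
  n = 14: C(14, 4) = 1001; 1001 < 3125? YES
  n = 15: C(15, 4) = 1365; 1365 < 3125? YES
  n = 16: C(16, 4) = 1820; 1820 < 3125? YES
  n = 17: C(17, 4) = 2380; 2380 < 3125? YES
  n = 18: C(18, 4) = 3060; 3060 < 3125? YES
  n = 19: C(19, 4) = 3876; 3876 < 3125? NO
  n = 20: C(20, 4) = 4845; 4845 < 3125? NO
The largest n with C(n, 4) < 3125 is n = 18 (where E[X] = 612/625 ≈ 0.9792). Hence R_5(4) > 18, i.e. R_5(4) ≥ 19.

Largest n = 18; hence R_5(4) > 18.


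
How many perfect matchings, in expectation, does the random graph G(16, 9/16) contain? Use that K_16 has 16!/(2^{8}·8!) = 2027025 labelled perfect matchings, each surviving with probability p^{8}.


K_16 has 16!/(2^{8}·8!) = 2027025 labelled perfect matchings.
For each such perfect matching H, let X_H = 1 if all 8 edges of H are present in G. Then P[X_H = 1] = p^{8} = (9/16)^{8} = 43046721/4294967296.
By linearity: E[X] = Σ_H E[X_H] = 2027025 · p^{8} = 2027025 · 43046721/4294967296 = 87256779635025/4294967296.
Numerically: E[X] ≈ 2.032e+04.

E[X] = 2027025 · (9/16)^{8} = 87256779635025/4294967296 ≈ 2.032e+04.


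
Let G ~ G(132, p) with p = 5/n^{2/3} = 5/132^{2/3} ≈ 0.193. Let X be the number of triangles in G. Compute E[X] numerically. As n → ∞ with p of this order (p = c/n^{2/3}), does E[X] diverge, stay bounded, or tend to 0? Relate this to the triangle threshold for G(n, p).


Number of potential triangles: C(132, 3) = 374660.
Each occurs with probability p³ ≈ (0.193)³ ≈ 7.17401e-03.
By linearity: E[X] = C(132, 3)·p³ ≈ 374660 · 7.17401e-03 ≈ 2687.816.
Since α = 2/3 < 1, p = c/n^{2/3} ≫ 1/n is above the triangle threshold p ~ 1/n. Asymptotically E[X] ~ (c³/6)·n^{3(1−α)} = (5³/6)·n^{1} → ∞; triangles are abundant w.h.p.

E[X] ≈ 2687.816; in regime p = Θ(1/n^{2/3}) E[X] diverges (above the triangle threshold p ~ 1/n).


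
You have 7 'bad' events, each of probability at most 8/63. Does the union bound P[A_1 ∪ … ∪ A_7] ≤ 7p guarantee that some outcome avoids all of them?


Union bound: P[∪_{i=1}^{7} A_i] ≤ Σ_i P[A_i] ≤ 7·p = 7·(8/63) = 8/9.
Numerically: 8/9 ≈ 0.8889.
Is 8/9 < 1? YES.
Since P[∪ A_i] ≤ 8/9 < 1, the complement has P[∩ A_i^c] ≥ 1 − 8/9 = 1/9 > 0, so some outcome avoids every A_i.

7·p = 8/9 ≈ 0.8889; existence CERTIFIED by the union bound.


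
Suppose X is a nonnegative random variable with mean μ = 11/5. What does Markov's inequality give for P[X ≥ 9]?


μ = E[X] = 11/5, a = 9.
Markov: P[X ≥ 9] ≤ μ/a = (11/5)/9 = 11/45.
Numerically: ≈ 0.244444.
(Since a = 9 > μ = 2.200000, the bound 11/45 is < 1 and informative.)

P[X ≥ 9] ≤ 11/45 ≈ 0.244444.


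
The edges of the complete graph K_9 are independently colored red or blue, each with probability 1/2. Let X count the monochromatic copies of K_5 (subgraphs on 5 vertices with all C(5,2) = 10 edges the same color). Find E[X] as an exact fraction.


Let X = Σ_S X_S over the C(9, 5) = 126 subsets S of size 5, where X_S = 1 if the K_5 on S is monochromatic.
For a fixed S, the K_5 on S has C(5, 2) = 10 edges. P[all 10 edges red] = (1/2)^10, and likewise for blue, so P[monochromatic] = 2·(1/2)^10 = 2^{1 − 10} = 1/512.
By linearity: E[X] = C(9, 5) · 2^{1 − 10} = 126 · 1/512 = 63/256.
Numerically: E[X] ≈ 0.24609.

E[X] = C(9,5)·2^(1−C(5,2)) = 63/256 ≈ 0.24609.


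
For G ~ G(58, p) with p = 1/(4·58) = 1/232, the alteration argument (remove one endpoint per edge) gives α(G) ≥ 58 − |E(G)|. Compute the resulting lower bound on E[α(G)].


E[|E(G)|] = C(58, 2)·p = 1653 · (1/232) = 57/8.
E[α(G)] ≥ n − E[|E(G)|] = 58 − 57/8 = 407/8.
Numerically: ≈ 50.8750.
(This is only a lower bound; the true E[α(G)] may be larger.)

E[α(G)] ≥ 407/8 ≈ 50.8750.


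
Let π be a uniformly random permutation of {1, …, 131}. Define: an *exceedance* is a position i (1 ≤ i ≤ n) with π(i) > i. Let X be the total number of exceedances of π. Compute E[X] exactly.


Write X = Σ_{i=1}^{131} X_i, where X_i = 1_{π(i) > i}.
For each fixed i, π(i) is uniform over {1, …, 131} (marginal of a uniform permutation), so P[π(i) > i] = (n − i)/n. Summing: Σ_{i=1}^{131} (n − i)/n = (0 + 1 + … + 130)/131 = 131(131 − 1)/(2·131) = (131 − 1)/2.
Hence E[X] = Σ_{i=1}^{131} (131 − i)/131 = 65 ≈ 65.00000.

E[X] = 65 = 65.00000.


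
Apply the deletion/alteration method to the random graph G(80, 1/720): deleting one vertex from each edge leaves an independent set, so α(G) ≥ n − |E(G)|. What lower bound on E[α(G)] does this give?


E[|E(G)|] = C(80, 2)·p = 3160 · (1/720) = 79/18.
E[α(G)] ≥ n − E[|E(G)|] = 80 − 79/18 = 1361/18.
Numerically: ≈ 75.611.
(This is only a lower bound; the true E[α(G)] may be larger.)

E[α(G)] ≥ 1361/18 ≈ 75.611.


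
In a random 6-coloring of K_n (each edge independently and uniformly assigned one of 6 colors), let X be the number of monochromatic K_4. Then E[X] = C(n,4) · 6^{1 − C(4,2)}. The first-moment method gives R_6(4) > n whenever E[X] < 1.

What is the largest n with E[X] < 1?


We need C(n, 4) · 6^{1 − 6} < 1, i.e. C(n, 4) < 6^{6 − 1} = 7776.
Check values of n near the boundary:
  n = 21: C(21, 4) = 5985; 5985 < 7776? YES
  n = 22: C(22, 4) = 7315; 7315 < 7776? YES
  n = 23: C(23, 4) = 8855; 8855 < 7776? NO
The largest n with C(n, 4) < 7776 is n = 22 (where E[X] = 7315/7776 ≈ 0.940715). Hence R_6(4) > 22, i.e. R_6(4) ≥ 23.

Largest n = 22; hence R_6(4) > 22.


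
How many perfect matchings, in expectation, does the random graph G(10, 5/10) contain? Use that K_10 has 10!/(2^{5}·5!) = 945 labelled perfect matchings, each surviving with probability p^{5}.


K_10 has 10!/(2^{5}·5!) = 945 labelled perfect matchings.
For each such perfect matching H, let X_H = 1 if all 5 edges of H are present in G. Then P[X_H = 1] = p^{5} = (1/2)^{5} = 1/32.
By linearity of expectation: E[X] = Σ_H E[X_H] = 945 · p^{5} = 945 · 1/32 = 945/32.
Numerically: E[X] ≈ 29.5.

E[X] = 945 · (1/2)^{5} = 945/32 ≈ 29.5.


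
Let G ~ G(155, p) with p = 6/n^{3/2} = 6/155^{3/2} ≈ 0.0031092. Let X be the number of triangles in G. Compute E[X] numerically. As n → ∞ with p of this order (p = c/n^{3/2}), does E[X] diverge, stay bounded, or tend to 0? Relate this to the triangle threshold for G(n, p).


Number of potential triangles: C(155, 3) = 608685.
Each occurs with probability p³ ≈ (0.0031092)³ ≈ 3.0058071e-08.
By linearity: E[X] = C(155, 3)·p³ ≈ 608685 · 3.0058071e-08 ≈ 0.01830.
Since α = 3/2 > 1, p = c/n^{3/2} = o(1/n) is below the triangle threshold p ~ 1/n. Asymptotically E[X] ~ (c³/6)·n^{3(1−α)} = (6³/6)·n^{-1.5} → 0, so by Markov's inequality G has no triangles w.h.p.

E[X] ≈ 0.01830; in regime p = Θ(1/n^{3/2}) E[X] tends to 0 (below the triangle threshold p ~ 1/n).


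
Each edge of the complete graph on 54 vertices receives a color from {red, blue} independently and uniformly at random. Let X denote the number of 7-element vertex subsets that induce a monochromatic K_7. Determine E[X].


Let X = Σ_S X_S over the C(54, 7) = 177100560 subsets S of size 7, where X_S = 1 if the K_7 on S is monochromatic.
For a fixed S, the K_7 on S has C(7, 2) = 21 edges. P[all 21 edges red] = (1/2)^21, and likewise for blue, so P[monochromatic] = 2·(1/2)^21 = 2^{1 − 21} = 1/1048576.
By linearity of expectation: E[X] = C(54, 7) · 2^{1 − 21} = 177100560 · 1/1048576 = 11068785/65536.
Numerically: E[X] ≈ 168.8963.

E[X] = C(54,7)·2^(1−C(7,2)) = 11068785/65536 ≈ 168.8963.


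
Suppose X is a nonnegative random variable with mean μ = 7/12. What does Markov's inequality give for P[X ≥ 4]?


μ = E[X] = 7/12, a = 4.
Markov: P[X ≥ 4] ≤ μ/a = (7/12)/4 = 7/48.
Numerically: ≈ 0.14583.
(Since a = 4 > μ = 0.58333, the bound 7/48 is < 1 and informative.)

P[X ≥ 4] ≤ 7/48 ≈ 0.14583.


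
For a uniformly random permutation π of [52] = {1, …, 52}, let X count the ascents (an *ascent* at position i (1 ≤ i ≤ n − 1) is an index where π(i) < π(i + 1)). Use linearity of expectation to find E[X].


Write X = Σ X_I over i = 1, …, 51, with X_I the indicator of one ascent.
There are 51 indicators.
For each fixed i, the pair (π(i), π(i+1)) is a uniformly random ordered pair of distinct values from {1, …, 52}; by symmetry P[π(i) < π(i+1)] = 1/2.
By linearity: E[X] = 51 · (1/2) = (52 − 1) · (1/2) = 51/2 ≈ 25.5000.

E[X] = 51/2 = 25.5000.


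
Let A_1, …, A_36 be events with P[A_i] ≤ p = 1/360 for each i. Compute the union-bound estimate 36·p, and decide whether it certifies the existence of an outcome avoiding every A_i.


Union bound: P[∪_{i=1}^{36} A_i] ≤ Σ_i P[A_i] ≤ 36·p = 36·(1/360) = 1/10.
Numerically: 1/10 ≈ 0.1000.
Is 1/10 < 1? YES.
Since P[∪ A_i] ≤ 1/10 < 1, the complement has P[∩ A_i^c] ≥ 1 − 1/10 = 9/10 > 0, so some outcome avoids every A_i.

36·p = 1/10 ≈ 0.1000; existence CERTIFIED by the union bound.


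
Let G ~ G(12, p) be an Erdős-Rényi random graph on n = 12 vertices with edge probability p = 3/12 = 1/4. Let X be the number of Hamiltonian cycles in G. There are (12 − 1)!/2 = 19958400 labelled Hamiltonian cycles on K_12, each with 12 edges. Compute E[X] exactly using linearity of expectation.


K_12 has (12 − 1)!/2 = 19958400 labelled Hamiltonian cycles.
For each such Hamiltonian cycle H, let X_H = 1 if all 12 edges of H are present in G. Then P[X_H = 1] = p^{12} = (1/4)^{12} = 1/16777216.
Summing the indicators: E[X] = Σ_H E[X_H] = 19958400 · p^{12} = 19958400 · 1/16777216 = 155925/131072.
Numerically: E[X] ≈ 1.1896.

E[X] = 19958400 · (1/4)^{12} = 155925/131072 ≈ 1.1896.


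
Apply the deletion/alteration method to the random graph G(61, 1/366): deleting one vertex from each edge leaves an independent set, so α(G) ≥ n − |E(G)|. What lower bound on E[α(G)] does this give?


E[|E(G)|] = C(61, 2)·p = 1830 · (1/366) = 5.
E[α(G)] ≥ n − E[|E(G)|] = 61 − 5 = 56.
Numerically: ≈ 56.00000.
(This is only a lower bound; the true E[α(G)] may be larger.)

E[α(G)] ≥ 56 ≈ 56.00000.


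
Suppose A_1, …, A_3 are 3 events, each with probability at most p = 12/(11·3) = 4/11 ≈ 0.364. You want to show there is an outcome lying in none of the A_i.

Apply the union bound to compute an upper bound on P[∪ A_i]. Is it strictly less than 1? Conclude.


Union bound: P[∪_{i=1}^{3} A_i] ≤ Σ_i P[A_i] ≤ 3·p = 3·(4/11) = 12/11.
Numerically: 12/11 ≈ 1.091.
Is 12/11 < 1? NO.
Since the bound 12/11 is ≥ 1, the union bound is uninformative here; it does NOT by itself certify existence.

3·p = 12/11 ≈ 1.091; existence NOT certified by the union bound.


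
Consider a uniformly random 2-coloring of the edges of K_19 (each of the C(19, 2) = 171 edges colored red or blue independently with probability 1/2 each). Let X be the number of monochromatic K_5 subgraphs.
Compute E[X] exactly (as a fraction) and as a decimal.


Let X = Σ_S X_S over the C(19, 5) = 11628 subsets S of size 5, where X_S = 1 if the K_5 on S is monochromatic.
For a fixed S, the K_5 on S has C(5, 2) = 10 edges. P[all 10 edges red] = (1/2)^10, and likewise for blue, so P[monochromatic] = 2·(1/2)^10 = 2^{1 − 10} = 1/512.
By linearity: E[X] = C(19, 5) · 2^{1 − 10} = 11628 · 1/512 = 2907/128.
Numerically: E[X] ≈ 22.71094.

E[X] = C(19,5)·2^(1−C(5,2)) = 2907/128 ≈ 22.71094.


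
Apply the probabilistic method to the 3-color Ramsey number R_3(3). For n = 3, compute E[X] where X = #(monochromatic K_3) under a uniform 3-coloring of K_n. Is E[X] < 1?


E[X] = C(3, 3) · 3^{1 − 3} = 1 · 3^{−2} = 1/9.
As a reduced fraction: E[X] = 1/9 ≈ 0.111111.
Is E[X] < 1? YES.
Since E[X] < 1, there exists a 3-coloring of K_{3} with no monochromatic K_3; hence R_3(3) > 3.

E[X] = 1/9 ≈ 0.111111; E[X] < 1, so R_3(3) > 3.


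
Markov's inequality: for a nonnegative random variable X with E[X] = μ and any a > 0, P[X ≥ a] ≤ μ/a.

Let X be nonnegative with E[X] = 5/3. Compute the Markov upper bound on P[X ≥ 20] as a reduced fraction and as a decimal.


μ = E[X] = 5/3, a = 20.
Markov: P[X ≥ 20] ≤ μ/a = (5/3)/20 = 1/12.
Numerically: ≈ 0.083333.
(Since a = 20 > μ = 1.666667, the bound 1/12 is < 1 and informative.)

P[X ≥ 20] ≤ 1/12 ≈ 0.083333.


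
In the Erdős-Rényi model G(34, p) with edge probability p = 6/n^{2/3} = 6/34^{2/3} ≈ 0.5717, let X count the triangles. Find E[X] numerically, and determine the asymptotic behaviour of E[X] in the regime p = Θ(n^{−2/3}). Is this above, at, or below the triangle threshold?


Number of potential triangles: C(34, 3) = 5984.
Each occurs with probability p³ ≈ (0.5717)³ ≈ 1.868512e-01.
By linearity: E[X] = C(34, 3)·p³ ≈ 5984 · 1.868512e-01 ≈ 1118.1176.
Since α = 2/3 < 1, p = c/n^{2/3} ≫ 1/n is above the triangle threshold p ~ 1/n. Asymptotically E[X] ~ (c³/6)·n^{3(1−α)} = (6³/6)·n^{1} → ∞; triangles are abundant w.h.p.

E[X] ≈ 1118.1176; in regime p = Θ(1/n^{2/3}) E[X] diverges (above the triangle threshold p ~ 1/n).


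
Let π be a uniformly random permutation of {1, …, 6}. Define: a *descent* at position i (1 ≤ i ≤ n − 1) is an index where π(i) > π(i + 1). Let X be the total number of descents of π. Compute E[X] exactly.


Write X = Σ X_I over i = 1, …, 5, with X_I the indicator of one descent.
There are 5 indicators.
For each fixed i, the pair (π(i), π(i+1)) is a uniformly random ordered pair of distinct values from {1, …, 6}; by symmetry P[π(i) > π(i+1)] = 1/2.
By linearity: E[X] = 5 · (1/2) = (6 − 1) · (1/2) = 5/2 ≈ 2.5000.

E[X] = 5/2 = 2.5000.


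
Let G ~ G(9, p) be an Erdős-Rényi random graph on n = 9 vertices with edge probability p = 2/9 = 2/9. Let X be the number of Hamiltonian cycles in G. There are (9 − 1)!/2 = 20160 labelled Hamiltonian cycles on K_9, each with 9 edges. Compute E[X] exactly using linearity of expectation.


K_9 has (9 − 1)!/2 = 20160 labelled Hamiltonian cycles.
For each such Hamiltonian cycle H, let X_H = 1 if all 9 edges of H are present in G. Then P[X_H = 1] = p^{9} = (2/9)^{9} = 512/387420489.
By linearity: E[X] = Σ_H E[X_H] = 20160 · p^{9} = 20160 · 512/387420489 = 1146880/43046721.
Numerically: E[X] ≈ 0.0266.

E[X] = 20160 · (2/9)^{9} = 1146880/43046721 ≈ 0.0266.


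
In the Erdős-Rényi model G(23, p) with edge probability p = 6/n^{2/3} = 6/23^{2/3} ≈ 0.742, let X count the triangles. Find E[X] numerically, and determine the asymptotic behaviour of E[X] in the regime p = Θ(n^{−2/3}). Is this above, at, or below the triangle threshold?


Number of potential triangles: C(23, 3) = 1771.
Each occurs with probability p³ ≈ (0.742)³ ≈ 4.08318e-01.
By linearity: E[X] = C(23, 3)·p³ ≈ 1771 · 4.08318e-01 ≈ 723.130.
Since α = 2/3 < 1, p = c/n^{2/3} ≫ 1/n is above the triangle threshold p ~ 1/n. Asymptotically E[X] ~ (c³/6)·n^{3(1−α)} = (6³/6)·n^{1} → ∞; triangles are abundant w.h.p.

E[X] ≈ 723.130; in regime p = Θ(1/n^{2/3}) E[X] diverges (above the triangle threshold p ~ 1/n).


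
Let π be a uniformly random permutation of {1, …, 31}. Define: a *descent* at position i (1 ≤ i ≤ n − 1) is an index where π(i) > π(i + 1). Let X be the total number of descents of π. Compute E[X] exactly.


Write X = Σ X_I over i = 1, …, 30, with X_I the indicator of one descent.
There are 30 indicators.
For each fixed i, the pair (π(i), π(i+1)) is a uniformly random ordered pair of distinct values from {1, …, 31}; by symmetry P[π(i) > π(i+1)] = 1/2.
By linearity: E[X] = 30 · (1/2) = (31 − 1) · (1/2) = 15 ≈ 15.000000.

E[X] = 15 = 15.000000.


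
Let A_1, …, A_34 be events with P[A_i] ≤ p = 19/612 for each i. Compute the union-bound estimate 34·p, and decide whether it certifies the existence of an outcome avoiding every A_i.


Union bound: P[∪_{i=1}^{34} A_i] ≤ Σ_i P[A_i] ≤ 34·p = 34·(19/612) = 19/18.
Numerically: 19/18 ≈ 1.055556.
Is 19/18 < 1? NO.
Since the bound 19/18 is ≥ 1, the union bound is uninformative here; it does NOT by itself certify existence.

34·p = 19/18 ≈ 1.055556; existence NOT certified by the union bound.


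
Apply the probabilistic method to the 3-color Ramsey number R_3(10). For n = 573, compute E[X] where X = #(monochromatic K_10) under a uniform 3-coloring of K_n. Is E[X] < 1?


E[X] = C(573, 10) · 3^{1 − 45} = 971597135635805762226 · 3^{−44} = 971597135635805762226/984770902183611232881.
As a reduced fraction: E[X] = 35985079097622435638/36472996377170786403 ≈ 0.9866.
Is E[X] < 1? YES.
Since E[X] < 1, there exists a 3-coloring of K_{573} with no monochromatic K_10; hence R_3(10) > 573.

E[X] = 35985079097622435638/36472996377170786403 ≈ 0.9866; E[X] < 1, so R_3(10) > 573.


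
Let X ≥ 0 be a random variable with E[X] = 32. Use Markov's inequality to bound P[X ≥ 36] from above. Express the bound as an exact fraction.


μ = E[X] = 32, a = 36.
Markov: P[X ≥ 36] ≤ μ/a = (32)/36 = 8/9.
Numerically: ≈ 0.88889.
(Since a = 36 > μ = 32.00000, the bound 8/9 is < 1 and informative.)

P[X ≥ 36] ≤ 8/9 ≈ 0.88889.


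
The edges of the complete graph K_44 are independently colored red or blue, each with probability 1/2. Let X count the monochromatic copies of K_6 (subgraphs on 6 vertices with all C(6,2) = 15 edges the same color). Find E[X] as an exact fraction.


Let X = Σ_S X_S over the C(44, 6) = 7059052 subsets S of size 6, where X_S = 1 if the K_6 on S is monochromatic.
For a fixed S, the K_6 on S has C(6, 2) = 15 edges. P[all 15 edges red] = (1/2)^15, and likewise for blue, so P[monochromatic] = 2·(1/2)^15 = 2^{1 − 15} = 1/16384.
By linearity: E[X] = C(44, 6) · 2^{1 − 15} = 7059052 · 1/16384 = 1764763/4096.
Numerically: E[X] ≈ 430.850342.

E[X] = C(44,6)·2^(1−C(6,2)) = 1764763/4096 ≈ 430.850342.


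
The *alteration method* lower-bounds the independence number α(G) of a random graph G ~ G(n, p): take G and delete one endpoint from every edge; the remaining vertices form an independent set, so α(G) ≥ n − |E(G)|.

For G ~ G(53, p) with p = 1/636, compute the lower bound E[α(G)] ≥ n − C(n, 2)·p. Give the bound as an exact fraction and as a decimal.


E[|E(G)|] = C(53, 2)·p = 1378 · (1/636) = 13/6.
E[α(G)] ≥ n − E[|E(G)|] = 53 − 13/6 = 305/6.
Numerically: ≈ 50.833333.
(This is only a lower bound; the true E[α(G)] may be larger.)

E[α(G)] ≥ 305/6 ≈ 50.833333.


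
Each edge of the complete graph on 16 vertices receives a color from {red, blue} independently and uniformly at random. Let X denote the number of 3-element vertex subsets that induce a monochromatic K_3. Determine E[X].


Let X = Σ_S X_S over the C(16, 3) = 560 subsets S of size 3, where X_S = 1 if the K_3 on S is monochromatic.
For a fixed S, the K_3 on S has C(3, 2) = 3 edges. P[all 3 edges red] = (1/2)^3, and likewise for blue, so P[monochromatic] = 2·(1/2)^3 = 2^{1 − 3} = 1/4.
By linearity: E[X] = C(16, 3) · 2^{1 − 3} = 560 · 1/4 = 140.
Numerically: E[X] ≈ 140.00000.

E[X] = C(16,3)·2^(1−C(3,2)) = 140 ≈ 140.00000.


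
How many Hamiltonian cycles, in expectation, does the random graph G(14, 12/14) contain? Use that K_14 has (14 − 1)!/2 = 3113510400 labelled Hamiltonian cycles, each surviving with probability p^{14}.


K_14 has (14 − 1)!/2 = 3113510400 labelled Hamiltonian cycles.
For each such Hamiltonian cycle H, let X_H = 1 if all 14 edges of H are present in G. Then P[X_H = 1] = p^{14} = (6/7)^{14} = 78364164096/678223072849.
Summing the indicators: E[X] = Σ_H E[X_H] = 3113510400 · p^{14} = 3113510400 · 78364164096/678223072849 = 34855377128600371200/96889010407.
Numerically: E[X] ≈ 3.5975e+08.

E[X] = 3113510400 · (6/7)^{14} = 34855377128600371200/96889010407 ≈ 3.5975e+08.


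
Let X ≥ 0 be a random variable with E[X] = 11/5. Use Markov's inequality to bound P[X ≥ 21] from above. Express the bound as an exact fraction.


μ = E[X] = 11/5, a = 21.
Markov: P[X ≥ 21] ≤ μ/a = (11/5)/21 = 11/105.
Numerically: ≈ 0.104762.
(Since a = 21 > μ = 2.200000, the bound 11/105 is < 1 and informative.)

P[X ≥ 21] ≤ 11/105 ≈ 0.104762.


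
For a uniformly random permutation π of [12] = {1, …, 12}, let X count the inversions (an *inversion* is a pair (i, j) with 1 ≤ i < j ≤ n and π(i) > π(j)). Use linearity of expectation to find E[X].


Write X = Σ X_I over the C(12, 2) = 66 pairs i < j, with X_I the indicator of one inversion.
There are 66 indicators.
For each fixed pair i < j, the values π(i) and π(j) are two distinct elements of {1, …, 12} in uniformly random order; by symmetry P[π(i) > π(j)] = 1/2.
By linearity: E[X] = 66 · (1/2) = C(12, 2) · (1/2) = 66/2 = 33 ≈ 33.000000.

E[X] = 33 = 33.000000.


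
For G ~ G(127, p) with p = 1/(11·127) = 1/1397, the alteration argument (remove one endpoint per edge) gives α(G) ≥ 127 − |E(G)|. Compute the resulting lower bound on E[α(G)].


E[|E(G)|] = C(127, 2)·p = 8001 · (1/1397) = 63/11.
E[α(G)] ≥ n − E[|E(G)|] = 127 − 63/11 = 1334/11.
Numerically: ≈ 121.273.
(This is only a lower bound; the true E[α(G)] may be larger.)

E[α(G)] ≥ 1334/11 ≈ 121.273.


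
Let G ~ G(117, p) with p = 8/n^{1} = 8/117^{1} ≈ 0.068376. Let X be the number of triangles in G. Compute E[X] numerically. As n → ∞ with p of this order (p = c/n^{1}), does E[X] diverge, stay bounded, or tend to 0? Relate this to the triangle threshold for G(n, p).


Number of potential triangles: C(117, 3) = 260130.
Each occurs with probability p³ ≈ (0.068376)³ ≈ 3.1967772e-04.
By linearity: E[X] = C(117, 3)·p³ ≈ 260130 · 3.1967772e-04 ≈ 83.15777.
Here α = 1, so p = 8/n is exactly at the triangle threshold p ~ 1/n. Asymptotically E[X] → c³/6 = 8³/6 = 256/3 ≈ 85.33333, a bounded constant. In this regime the triangle count is asymptotically Poisson(c³/6).

E[X] ≈ 83.15777; in regime p = Θ(1/n^{1}) E[X] stays bounded (at the triangle threshold p ~ 1/n).


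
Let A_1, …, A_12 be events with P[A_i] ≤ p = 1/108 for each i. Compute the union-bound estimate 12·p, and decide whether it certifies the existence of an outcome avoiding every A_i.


Union bound: P[∪_{i=1}^{12} A_i] ≤ Σ_i P[A_i] ≤ 12·p = 12·(1/108) = 1/9.
Numerically: 1/9 ≈ 0.111.
Is 1/9 < 1? YES.
Since P[∪ A_i] ≤ 1/9 < 1, the complement has P[∩ A_i^c] ≥ 1 − 1/9 = 8/9 > 0, so some outcome avoids every A_i.

12·p = 1/9 ≈ 0.111; existence CERTIFIED by the union bound.


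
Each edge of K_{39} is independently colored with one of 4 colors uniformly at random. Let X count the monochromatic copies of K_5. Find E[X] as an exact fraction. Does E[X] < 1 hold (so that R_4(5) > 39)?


E[X] = C(39, 5) · 4^{1 − 10} = 575757 · 4^{−9} = 575757/262144.
As a reduced fraction: E[X] = 575757/262144 ≈ 2.196339.
Is E[X] < 1? NO.
Since E[X] ≥ 1, the first-moment bound is inconclusive at n = 39; it does NOT by itself certify R_4(5) > 39.

E[X] = 575757/262144 ≈ 2.196339; E[X] ≥ 1; first-moment method inconclusive here.


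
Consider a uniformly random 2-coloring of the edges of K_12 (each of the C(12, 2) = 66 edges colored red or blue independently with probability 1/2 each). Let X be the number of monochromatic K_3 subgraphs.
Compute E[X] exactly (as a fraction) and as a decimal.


Let X = Σ_S X_S over the C(12, 3) = 220 subsets S of size 3, where X_S = 1 if the K_3 on S is monochromatic.
For a fixed S, the K_3 on S has C(3, 2) = 3 edges. P[all 3 edges red] = (1/2)^3, and likewise for blue, so P[monochromatic] = 2·(1/2)^3 = 2^{1 − 3} = 1/4.
By linearity: E[X] = C(12, 3) · 2^{1 − 3} = 220 · 1/4 = 55.
Numerically: E[X] ≈ 55.000000.

E[X] = C(12,3)·2^(1−C(3,2)) = 55 ≈ 55.000000.


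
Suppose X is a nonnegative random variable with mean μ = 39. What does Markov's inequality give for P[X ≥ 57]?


μ = E[X] = 39, a = 57.
Markov: P[X ≥ 57] ≤ μ/a = (39)/57 = 13/19.
Numerically: ≈ 0.6842.
(Since a = 57 > μ = 39.0000, the bound 13/19 is < 1 and informative.)

P[X ≥ 57] ≤ 13/19 ≈ 0.6842.


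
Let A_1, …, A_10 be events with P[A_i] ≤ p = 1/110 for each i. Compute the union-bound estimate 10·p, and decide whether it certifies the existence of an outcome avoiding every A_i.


Union bound: P[∪_{i=1}^{10} A_i] ≤ Σ_i P[A_i] ≤ 10·p = 10·(1/110) = 1/11.
Numerically: 1/11 ≈ 0.091.
Is 1/11 < 1? YES.
Since P[∪ A_i] ≤ 1/11 < 1, the complement has P[∩ A_i^c] ≥ 1 − 1/11 = 10/11 > 0, so some outcome avoids every A_i.

10·p = 1/11 ≈ 0.091; existence CERTIFIED by the union bound.


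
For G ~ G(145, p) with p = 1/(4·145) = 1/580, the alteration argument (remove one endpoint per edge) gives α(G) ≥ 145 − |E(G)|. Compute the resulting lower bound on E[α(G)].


E[|E(G)|] = C(145, 2)·p = 10440 · (1/580) = 18.
E[α(G)] ≥ n − E[|E(G)|] = 145 − 18 = 127.
Numerically: ≈ 127.0000.
(This is only a lower bound; the true E[α(G)] may be larger.)

E[α(G)] ≥ 127 ≈ 127.0000.


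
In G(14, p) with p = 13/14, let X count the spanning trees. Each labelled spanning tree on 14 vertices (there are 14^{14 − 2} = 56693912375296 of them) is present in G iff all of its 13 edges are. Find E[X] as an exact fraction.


K_14 has 14^{14 − 2} = 56693912375296 labelled spanning trees.
For each such spanning tree H, let X_H = 1 if all 13 edges of H are present in G. Then P[X_H = 1] = p^{13} = (13/14)^{13} = 302875106592253/793714773254144.
By linearity: E[X] = Σ_H E[X_H] = 56693912375296 · p^{13} = 56693912375296 · 302875106592253/793714773254144 = 302875106592253/14.
Numerically: E[X] ≈ 2.1634e+13.

E[X] = 56693912375296 · (13/14)^{13} = 302875106592253/14 ≈ 2.1634e+13.


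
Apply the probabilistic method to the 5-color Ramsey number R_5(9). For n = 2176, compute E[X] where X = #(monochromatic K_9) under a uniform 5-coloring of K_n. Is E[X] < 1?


E[X] = C(2176, 9) · 5^{1 − 36} = 2964644298134342657641600 · 5^{−35} = 2964644298134342657641600/2910383045673370361328125.
As a reduced fraction: E[X] = 118585771925373706305664/116415321826934814453125 ≈ 1.018644.
Is E[X] < 1? NO.
Since E[X] ≥ 1, the first-moment bound is inconclusive at n = 2176; it does NOT by itself certify R_5(9) > 2176.

E[X] = 118585771925373706305664/116415321826934814453125 ≈ 1.018644; E[X] ≥ 1; first-moment method inconclusive here.


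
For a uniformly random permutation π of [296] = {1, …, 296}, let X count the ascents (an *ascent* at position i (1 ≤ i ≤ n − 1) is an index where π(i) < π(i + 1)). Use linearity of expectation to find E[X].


Write X = Σ X_I over i = 1, …, 295, with X_I the indicator of one ascent.
There are 295 indicators.
For each fixed i, the pair (π(i), π(i+1)) is a uniformly random ordered pair of distinct values from {1, …, 296}; by symmetry P[π(i) < π(i+1)] = 1/2.
By linearity: E[X] = 295 · (1/2) = (296 − 1) · (1/2) = 295/2 ≈ 147.500.

E[X] = 295/2 = 147.500.


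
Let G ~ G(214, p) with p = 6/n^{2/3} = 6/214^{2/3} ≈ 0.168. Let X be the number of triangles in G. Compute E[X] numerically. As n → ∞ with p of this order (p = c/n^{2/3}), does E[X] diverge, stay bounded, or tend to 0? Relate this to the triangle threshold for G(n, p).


Number of potential triangles: C(214, 3) = 1610564.
Each occurs with probability p³ ≈ (0.168)³ ≈ 4.71657e-03.
By linearity: E[X] = C(214, 3)·p³ ≈ 1610564 · 4.71657e-03 ≈ 7596.336.
Since α = 2/3 < 1, p = c/n^{2/3} ≫ 1/n is above the triangle threshold p ~ 1/n. Asymptotically E[X] ~ (c³/6)·n^{3(1−α)} = (6³/6)·n^{1} → ∞; triangles are abundant w.h.p.

E[X] ≈ 7596.336; in regime p = Θ(1/n^{2/3}) E[X] diverges (above the triangle threshold p ~ 1/n).


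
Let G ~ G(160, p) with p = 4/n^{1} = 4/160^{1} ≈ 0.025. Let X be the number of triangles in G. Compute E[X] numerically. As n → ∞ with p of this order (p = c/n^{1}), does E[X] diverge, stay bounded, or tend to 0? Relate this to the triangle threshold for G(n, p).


Number of potential triangles: C(160, 3) = 669920.
Each occurs with probability p³ ≈ (0.025)³ ≈ 1.5625000e-05.
By linearity: E[X] = C(160, 3)·p³ ≈ 669920 · 1.5625000e-05 ≈ 10.46750.
Here α = 1, so p = 4/n is exactly at the triangle threshold p ~ 1/n. Asymptotically E[X] → c³/6 = 4³/6 = 32/3 ≈ 10.66667, a bounded constant. In this regime the triangle count is asymptotically Poisson(c³/6).

E[X] ≈ 10.46750; in regime p = Θ(1/n^{1}) E[X] stays bounded (at the triangle threshold p ~ 1/n).


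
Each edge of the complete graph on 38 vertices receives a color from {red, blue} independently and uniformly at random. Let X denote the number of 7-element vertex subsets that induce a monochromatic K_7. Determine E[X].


Let X = Σ_S X_S over the C(38, 7) = 12620256 subsets S of size 7, where X_S = 1 if the K_7 on S is monochromatic.
For a fixed S, the K_7 on S has C(7, 2) = 21 edges. P[all 21 edges red] = (1/2)^21, and likewise for blue, so P[monochromatic] = 2·(1/2)^21 = 2^{1 − 21} = 1/1048576.
Summing: E[X] = C(38, 7) · 2^{1 − 21} = 12620256 · 1/1048576 = 394383/32768.
Numerically: E[X] ≈ 12.0356.

E[X] = C(38,7)·2^(1−C(7,2)) = 394383/32768 ≈ 12.0356.


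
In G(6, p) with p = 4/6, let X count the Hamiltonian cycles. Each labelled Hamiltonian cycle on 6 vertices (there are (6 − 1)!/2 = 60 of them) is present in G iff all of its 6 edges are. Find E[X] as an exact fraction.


K_6 has (6 − 1)!/2 = 60 labelled Hamiltonian cycles.
For each such Hamiltonian cycle H, let X_H = 1 if all 6 edges of H are present in G. Then P[X_H = 1] = p^{6} = (2/3)^{6} = 64/729.
By linearity of expectation: E[X] = Σ_H E[X_H] = 60 · p^{6} = 60 · 64/729 = 1280/243.
Numerically: E[X] ≈ 5.27.

E[X] = 60 · (2/3)^{6} = 1280/243 ≈ 5.27.


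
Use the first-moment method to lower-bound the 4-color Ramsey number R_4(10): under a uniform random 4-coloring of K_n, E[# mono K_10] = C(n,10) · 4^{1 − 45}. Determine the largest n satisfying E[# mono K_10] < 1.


We need C(n, 10) · 4^{1 − 45} < 1, i.e. C(n, 10) < 4^{45 − 1} = 309485009821345068724781056.
Check values of n near the boundary:
  n = 2021: C(2021, 10) = 306347841644770462864800616; 306347841644770462864800616 < 309485009821345068724781056? YES
  n = 2022: C(2022, 10) = 307870445231474093395937796; 307870445231474093395937796 < 309485009821345068724781056? YES
  n = 2023: C(2023, 10) = 309399856285778485315440716; 309399856285778485315440716 < 309485009821345068724781056? YES
  n = 2024: C(2024, 10) = 310936101848269937576192656; 310936101848269937576192656 < 309485009821345068724781056? NO
  n = 2025: C(2025, 10) = 312479209053472269772600560; 312479209053472269772600560 < 309485009821345068724781056? NO
The largest n with C(n, 10) < 309485009821345068724781056 is n = 2023 (where E[X] = 77349964071444621328860179/77371252455336267181195264 ≈ 1.000). Hence R_4(10) > 2023, i.e. R_4(10) ≥ 2024.

Largest n = 2023; hence R_4(10) > 2023.
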